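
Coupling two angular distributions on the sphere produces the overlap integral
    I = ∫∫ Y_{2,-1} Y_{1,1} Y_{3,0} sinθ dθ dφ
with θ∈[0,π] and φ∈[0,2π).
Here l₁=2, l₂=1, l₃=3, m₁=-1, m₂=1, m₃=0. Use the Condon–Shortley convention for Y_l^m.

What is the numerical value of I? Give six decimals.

0.143048

m-sum 0 ✓  L=6 even ✓  1≤3≤3 ✓
Π(2lᵢ+1) = 5×3×7 = 105
triangle coeff Δ(2,1,3) = 1/105
Σ_t [0,0]: t=0:+1/4 = 1/4
(3j)²=3/35 [(2 1 3; 0 0 0)], sign=-1
Σ_t [0,0]: t=0:+1/12 = 1/12
(3j)²=1/35 [(2 1 3; -1 1 0)], sign=-1
⇒ 4πI² = 9/35
I = (+1)√(9/35/(4π)) = 0.14304817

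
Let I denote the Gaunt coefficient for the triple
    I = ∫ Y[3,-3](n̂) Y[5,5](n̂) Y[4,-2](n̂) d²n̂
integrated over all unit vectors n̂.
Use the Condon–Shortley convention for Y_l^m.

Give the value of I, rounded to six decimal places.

m-sum 0 ✓  L=12 even ✓  2≤4≤8 ✓
Π(2lᵢ+1) = 7×11×9 = 693
triangle coeff Δ(3,5,4) = 1/180180
Σ_t [1,3]: t=1:−1/576 t=2:+1/144 t=3:−1/576 = 1/288
(3j)²=20/1001 [(3 5 4; 0 0 0)], sign=+1
Σ_t [4,4]: t=4:+1/34560 = 1/34560
(3j)²=5/286 [(3 5 4; -3 5 -2)], sign=+1
⇒ 4πI² = 450/1859
I = (+1)√(450/1859/(4π)) = 0.13879110

0.138791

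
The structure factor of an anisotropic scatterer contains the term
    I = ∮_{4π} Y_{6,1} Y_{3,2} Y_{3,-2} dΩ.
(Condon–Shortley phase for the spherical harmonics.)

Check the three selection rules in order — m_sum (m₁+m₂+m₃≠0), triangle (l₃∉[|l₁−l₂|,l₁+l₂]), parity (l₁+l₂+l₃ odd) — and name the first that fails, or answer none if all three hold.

m_sum

Σmᵢ = 1  ✗
l₃∈[|l₁−l₂|,l₁+l₂]=[3,9], have l₃=3
Σlᵢ = 12 ⇒ even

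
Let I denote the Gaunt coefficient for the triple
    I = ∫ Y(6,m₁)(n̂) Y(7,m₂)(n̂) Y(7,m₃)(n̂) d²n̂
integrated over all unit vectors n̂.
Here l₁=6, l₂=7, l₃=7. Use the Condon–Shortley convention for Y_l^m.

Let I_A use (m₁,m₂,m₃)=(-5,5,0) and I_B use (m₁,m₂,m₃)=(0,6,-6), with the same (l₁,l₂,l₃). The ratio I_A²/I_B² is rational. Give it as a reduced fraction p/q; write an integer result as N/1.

150/169

Same 6,7,7: normalisation and zero-m 3j drop out of the ratio.
A: Δ: 6! 6! 8! / 21! → 1/2444321880; sum: t=5:−1/435456000 t=6:+1/124416000 = 1/174182400; 3j²(6 7 7; -5 5 0) = Δ·Π!·Σ² = 55/4199  (sign -1)
B: Δ: 6! 6! 8! / 21! → 1/2444321880; sum: t=5:−1/580608000 t=6:+1/2612736000 = -1/746496000; 3j²(6 7 7; 0 6 -6) = Δ·Π!·Σ² = 143/9690  (sign +1)
I_A²/I_B² = (55/4199)/(143/9690) = 150/169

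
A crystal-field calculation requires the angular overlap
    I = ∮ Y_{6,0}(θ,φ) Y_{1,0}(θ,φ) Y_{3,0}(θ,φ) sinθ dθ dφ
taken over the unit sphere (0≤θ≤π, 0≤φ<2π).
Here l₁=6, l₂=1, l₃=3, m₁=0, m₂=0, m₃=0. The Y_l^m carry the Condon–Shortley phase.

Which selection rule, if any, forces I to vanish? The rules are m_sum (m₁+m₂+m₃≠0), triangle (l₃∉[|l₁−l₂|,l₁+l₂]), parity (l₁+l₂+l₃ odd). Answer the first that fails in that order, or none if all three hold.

triangle

m₁+m₂+m₃ = 0 + 0 + 0 = 0  ✓
triangle: |6−1|=5 ≤ l₃=3 ≤ 6+1=7  ✗
parity: l₁+l₂+l₃ = 10 is even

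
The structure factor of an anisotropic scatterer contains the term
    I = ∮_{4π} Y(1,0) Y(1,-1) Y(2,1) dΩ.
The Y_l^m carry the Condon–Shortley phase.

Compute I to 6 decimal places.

-0.218510

m-sum 0 ✓  L=4 even ✓  0≤2≤2 ✓
Π(2lᵢ+1) = 3×3×5 = 45
triangle coeff Δ(1,1,2) = 1/30
Σ_t [0,0]: t=0:+1/1 = 1/1
(3j)²=2/15 [(1 1 2; 0 0 0)], sign=+1
Σ_t [0,0]: t=0:+1/2 = 1/2
(3j)²=1/10 [(1 1 2; 0 -1 1)], sign=-1
⇒ 4πI² = 3/5
I = (-1)√(3/5/(4π)) = -0.21850969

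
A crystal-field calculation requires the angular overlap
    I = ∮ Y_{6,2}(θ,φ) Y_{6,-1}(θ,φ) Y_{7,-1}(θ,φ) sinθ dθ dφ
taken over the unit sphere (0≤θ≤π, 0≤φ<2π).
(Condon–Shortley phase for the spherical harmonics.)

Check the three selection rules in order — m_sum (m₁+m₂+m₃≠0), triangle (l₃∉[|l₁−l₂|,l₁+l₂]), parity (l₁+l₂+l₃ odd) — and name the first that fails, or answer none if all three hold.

parity

m₁+m₂+m₃ = 2 − 1 − 1 = 0  ✓
triangle: |6−6|=0 ≤ l₃=7 ≤ 6+6=12  ✓
parity: l₁+l₂+l₃ = 19 is odd  ✗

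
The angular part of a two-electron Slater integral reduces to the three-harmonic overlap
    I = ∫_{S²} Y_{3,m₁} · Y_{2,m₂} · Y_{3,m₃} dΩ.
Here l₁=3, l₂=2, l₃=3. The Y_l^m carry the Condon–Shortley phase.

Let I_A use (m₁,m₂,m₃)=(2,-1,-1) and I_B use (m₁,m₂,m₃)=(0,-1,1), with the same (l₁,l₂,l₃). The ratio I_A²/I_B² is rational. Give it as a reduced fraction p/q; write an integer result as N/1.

Shared (l₁,l₂,l₃)=(3,2,3): N and (l;000)² cancel in I_A²/I_B².
A: Δ = 2!·4!·2!/9! = 1/3780; Racah Σ t=0..1: t=0:+1/12 t=1:−1/48 = 1/16; ⇒ 3j(3 2 3; 2 -1 -1)² = 1/28, sgn +1
B: Δ = 2!·4!·2!/9! = 1/3780; Racah Σ t=0..1: t=0:+1/12 t=1:−1/8 = -1/24; ⇒ 3j(3 2 3; 0 -1 1)² = 1/210, sgn -1
I_A²/I_B² = (1/28)/(1/210) = 15/2

15/2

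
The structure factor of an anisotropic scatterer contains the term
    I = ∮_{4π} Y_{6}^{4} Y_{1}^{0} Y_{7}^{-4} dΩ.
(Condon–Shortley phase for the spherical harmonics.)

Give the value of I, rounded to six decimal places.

0.201000

Rules hold: Σm=0, L=14 even, 5≤7≤7.
N = 13·3·15 = 585
Δ = 0!·12!·2!/15! = 1/1365
Racah Σ t=0..0: t=0:+1/518400 = 1/518400
⇒ 3j(6 1 7; 0 0 0)² = 7/195, sgn -1
Racah Σ t=0..0: t=0:+1/7257600 = 1/7257600
⇒ 3j(6 1 7; 4 0 -4)² = 11/455, sgn -1
4πI² = N·(3j₀)²·(3jₘ)² = 33/65
I = +1·√(0.507692/4π) = 0.20099968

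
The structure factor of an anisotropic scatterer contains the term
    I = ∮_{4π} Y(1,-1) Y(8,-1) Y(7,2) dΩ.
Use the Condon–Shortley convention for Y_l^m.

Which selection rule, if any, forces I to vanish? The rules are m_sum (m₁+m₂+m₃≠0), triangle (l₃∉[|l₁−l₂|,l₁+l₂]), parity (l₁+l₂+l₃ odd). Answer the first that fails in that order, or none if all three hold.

azimuthal sum: -1 − 1 + 2 = 0  ✓
7 ≤ 7 ≤ 9 (triangle on l)  ✓
L = 1 + 8 + 7 = 16 (even)  ✓

none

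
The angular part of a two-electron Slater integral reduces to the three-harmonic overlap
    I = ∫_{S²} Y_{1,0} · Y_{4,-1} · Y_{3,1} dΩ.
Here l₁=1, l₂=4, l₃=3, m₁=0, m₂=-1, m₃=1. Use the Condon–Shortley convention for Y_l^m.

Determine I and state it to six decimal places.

-0.238414

m-sum 0 ✓  L=8 even ✓  3≤3≤5 ✓
Π(2lᵢ+1) = 3×9×7 = 189
triangle coeff Δ(1,4,3) = 1/252
Σ_t [1,1]: t=1:−1/36 = -1/36
(3j)²=4/63 [(1 4 3; 0 0 0)], sign=+1
Σ_t [1,1]: t=1:−1/48 = -1/48
(3j)²=5/84 [(1 4 3; 0 -1 1)], sign=-1
⇒ 4πI² = 5/7
I = (-1)√(5/7/(4π)) = -0.23841361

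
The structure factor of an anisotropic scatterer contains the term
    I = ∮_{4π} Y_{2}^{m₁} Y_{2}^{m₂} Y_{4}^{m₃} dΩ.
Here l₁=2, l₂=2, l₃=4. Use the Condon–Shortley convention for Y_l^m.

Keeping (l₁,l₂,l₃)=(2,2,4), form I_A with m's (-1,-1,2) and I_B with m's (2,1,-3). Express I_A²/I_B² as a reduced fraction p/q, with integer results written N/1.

l's match ⇒ only the (l;m) 3-j factors differ between A and B.
A: triangle coeff Δ(2,2,4) = 1/630; Σ_t [0,0]: t=0:+1/36 = 1/36; (3j)²=4/63 [(2 2 4; -1 -1 2)], sign=+1
B: triangle coeff Δ(2,2,4) = 1/630; Σ_t [0,0]: t=0:+1/144 = 1/144; (3j)²=1/18 [(2 2 4; 2 1 -3)], sign=-1
I_A²/I_B² = (4/63)/(1/18) = 8/7

8/7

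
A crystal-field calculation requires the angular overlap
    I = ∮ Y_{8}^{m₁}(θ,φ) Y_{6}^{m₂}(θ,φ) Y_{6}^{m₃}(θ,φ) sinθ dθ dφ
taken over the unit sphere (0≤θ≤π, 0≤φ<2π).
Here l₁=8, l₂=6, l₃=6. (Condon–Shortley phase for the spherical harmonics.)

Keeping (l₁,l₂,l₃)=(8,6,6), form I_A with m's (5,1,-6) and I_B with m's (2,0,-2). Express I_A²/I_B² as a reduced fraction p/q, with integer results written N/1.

1573/21

Same 8,6,6: normalisation and zero-m 3j drop out of the ratio.
A: Δ: 8! 8! 4! / 21! → 1/1309458150; sum: t=3:−1/696729600 = -1/696729600; 3j²(8 6 6; 5 1 -6) = Δ·Π!·Σ² = 11/646  (sign -1)
B: Δ: 8! 8! 4! / 21! → 1/1309458150; sum: t=2:+1/19906560 t=3:−1/3110400 t=4:+1/3317760 t=5:−1/21772800 t=6:+1/1393459200 = -1/66355200; 3j²(8 6 6; 2 0 -2) = Δ·Π!·Σ² = 21/92378  (sign -1)
I_A²/I_B² = (11/646)/(21/92378) = 1573/21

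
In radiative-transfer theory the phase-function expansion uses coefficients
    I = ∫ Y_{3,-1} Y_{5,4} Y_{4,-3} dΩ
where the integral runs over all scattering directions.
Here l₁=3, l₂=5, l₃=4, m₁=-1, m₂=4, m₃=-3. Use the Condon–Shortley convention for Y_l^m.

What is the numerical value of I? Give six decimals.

0.042401

Rules hold: Σm=0, L=12 even, 2≤4≤8.
N = 7·11·9 = 693
Δ = 4!·2!·6!/13! = 1/180180
Racah Σ t=1..3: t=1:−1/576 t=2:+1/144 t=3:−1/576 = 1/288
⇒ 3j(3 5 4; 0 0 0)² = 20/1001, sgn +1
Racah Σ t=3..4: t=3:−1/4320 t=4:+1/5760 = -1/17280
⇒ 3j(3 5 4; -1 4 -3)² = 7/4290, sgn +1
4πI² = N·(3j₀)²·(3jₘ)² = 42/1859
I = +1·√(0.0225928/4π) = 0.04240138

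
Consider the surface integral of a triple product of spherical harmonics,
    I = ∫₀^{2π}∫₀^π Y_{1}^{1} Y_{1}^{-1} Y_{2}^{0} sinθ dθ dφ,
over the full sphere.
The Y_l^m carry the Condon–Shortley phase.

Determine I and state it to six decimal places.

m-sum 0 ✓  L=4 even ✓  0≤2≤2 ✓
Π(2lᵢ+1) = 3×3×5 = 45
triangle coeff Δ(1,1,2) = 1/30
Σ_t [0,0]: t=0:+1/1 = 1/1
(3j)²=2/15 [(1 1 2; 0 0 0)], sign=+1
Σ_t [0,0]: t=0:+1/4 = 1/4
(3j)²=1/30 [(1 1 2; 1 -1 0)], sign=+1
⇒ 4πI² = 1/5
I = (+1)√(1/5/(4π)) = 0.12615663

0.126157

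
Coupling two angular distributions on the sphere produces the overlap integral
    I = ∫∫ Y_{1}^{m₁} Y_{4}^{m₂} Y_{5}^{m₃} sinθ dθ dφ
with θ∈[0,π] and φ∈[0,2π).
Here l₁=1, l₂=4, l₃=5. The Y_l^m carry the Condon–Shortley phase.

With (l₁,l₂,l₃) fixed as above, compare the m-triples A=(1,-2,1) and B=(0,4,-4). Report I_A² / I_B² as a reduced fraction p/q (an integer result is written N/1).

2/3

l's match ⇒ only the (l;m) 3-j factors differ between A and B.
A: triangle coeff Δ(1,4,5) = 1/495; Σ_t [0,0]: t=0:+1/2880 = 1/2880; (3j)²=2/165 [(1 4 5; 1 -2 1)], sign=+1
B: triangle coeff Δ(1,4,5) = 1/495; Σ_t [0,0]: t=0:+1/40320 = 1/40320; (3j)²=1/55 [(1 4 5; 0 4 -4)], sign=-1
I_A²/I_B² = (2/165)/(1/55) = 2/3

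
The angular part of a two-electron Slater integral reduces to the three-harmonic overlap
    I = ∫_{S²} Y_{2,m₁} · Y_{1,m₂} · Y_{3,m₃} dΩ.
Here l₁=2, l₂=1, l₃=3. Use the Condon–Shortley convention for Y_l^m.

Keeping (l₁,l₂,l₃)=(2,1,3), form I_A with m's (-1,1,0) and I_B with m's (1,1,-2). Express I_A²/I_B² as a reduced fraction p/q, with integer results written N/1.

l's match ⇒ only the (l;m) 3-j factors differ between A and B.
A: triangle coeff Δ(2,1,3) = 1/105; Σ_t [0,0]: t=0:+1/12 = 1/12; (3j)²=1/35 [(2 1 3; -1 1 0)], sign=-1
B: triangle coeff Δ(2,1,3) = 1/105; Σ_t [0,0]: t=0:+1/12 = 1/12; (3j)²=2/21 [(2 1 3; 1 1 -2)], sign=-1
I_A²/I_B² = (1/35)/(2/21) = 3/10

3/10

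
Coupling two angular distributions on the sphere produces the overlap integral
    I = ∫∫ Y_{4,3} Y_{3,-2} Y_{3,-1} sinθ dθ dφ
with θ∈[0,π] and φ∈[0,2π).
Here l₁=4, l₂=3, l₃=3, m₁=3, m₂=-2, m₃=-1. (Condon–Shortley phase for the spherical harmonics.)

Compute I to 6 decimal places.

-0.095955

m-sum 0 ✓  L=10 even ✓  1≤3≤7 ✓
Π(2lᵢ+1) = 9×7×7 = 441
triangle coeff Δ(4,3,3) = 1/34650
Σ_t [1,3]: t=1:−1/72 t=2:+1/16 t=3:−1/72 = 5/144
(3j)²=2/77 [(4 3 3; 0 0 0)], sign=-1
Σ_t [0,1]: t=0:+1/144 t=1:−1/288 = 1/288
(3j)²=1/99 [(4 3 3; 3 -2 -1)], sign=+1
⇒ 4πI² = 14/121
I = (-1)√(14/121/(4π)) = -0.09595473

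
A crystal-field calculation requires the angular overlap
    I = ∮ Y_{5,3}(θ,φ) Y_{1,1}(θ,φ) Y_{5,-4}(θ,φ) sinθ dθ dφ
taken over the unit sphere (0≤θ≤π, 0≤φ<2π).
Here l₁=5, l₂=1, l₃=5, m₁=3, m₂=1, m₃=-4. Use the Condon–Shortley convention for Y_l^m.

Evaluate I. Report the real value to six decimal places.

0.000000

l₁+l₂+l₃=11 is odd: 3j(l;000)=0 ⇒ I=0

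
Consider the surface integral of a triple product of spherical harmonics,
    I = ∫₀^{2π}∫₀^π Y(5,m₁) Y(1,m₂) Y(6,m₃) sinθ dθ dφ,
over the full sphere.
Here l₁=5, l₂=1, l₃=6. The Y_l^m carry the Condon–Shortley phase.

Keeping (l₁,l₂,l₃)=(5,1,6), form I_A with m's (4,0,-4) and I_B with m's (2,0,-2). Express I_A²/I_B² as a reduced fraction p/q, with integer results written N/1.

Same 5,1,6: normalisation and zero-m 3j drop out of the ratio.
A: Δ: 0! 10! 2! / 13! → 1/858; sum: t=0:+1/362880 = 1/362880; 3j²(5 1 6; 4 0 -4) = Δ·Π!·Σ² = 10/429  (sign +1)
B: Δ: 0! 10! 2! / 13! → 1/858; sum: t=0:+1/30240 = 1/30240; 3j²(5 1 6; 2 0 -2) = Δ·Π!·Σ² = 16/429  (sign +1)
I_A²/I_B² = (10/429)/(16/429) = 5/8

5/8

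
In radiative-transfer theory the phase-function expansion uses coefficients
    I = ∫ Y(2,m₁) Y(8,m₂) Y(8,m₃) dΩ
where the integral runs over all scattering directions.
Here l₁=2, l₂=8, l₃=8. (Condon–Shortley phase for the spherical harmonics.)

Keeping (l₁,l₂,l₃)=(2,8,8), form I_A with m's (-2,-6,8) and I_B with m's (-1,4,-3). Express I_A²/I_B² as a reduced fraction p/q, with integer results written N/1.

l's match ⇒ only the (l;m) 3-j factors differ between A and B.
A: triangle coeff Δ(2,8,8) = 1/348840; Σ_t [2,2]: t=2:+1/348713164800 = 1/348713164800; (3j)²=2/969 [(2 8 8; -2 -6 8)], sign=+1
B: triangle coeff Δ(2,8,8) = 1/348840; Σ_t [1,2]: t=1:−1/479001600 t=2:+1/174182400 = 1/273715200; (3j)²=49/3876 [(2 8 8; -1 4 -3)], sign=-1
I_A²/I_B² = (2/969)/(49/3876) = 8/49

8/49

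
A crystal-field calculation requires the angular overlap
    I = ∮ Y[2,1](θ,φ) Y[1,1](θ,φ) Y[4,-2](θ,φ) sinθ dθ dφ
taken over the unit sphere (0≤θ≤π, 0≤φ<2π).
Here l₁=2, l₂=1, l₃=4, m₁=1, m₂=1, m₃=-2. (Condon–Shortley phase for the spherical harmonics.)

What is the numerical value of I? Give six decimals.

0.000000

|2−1|≤4≤2+1 violated ⇒ I = 0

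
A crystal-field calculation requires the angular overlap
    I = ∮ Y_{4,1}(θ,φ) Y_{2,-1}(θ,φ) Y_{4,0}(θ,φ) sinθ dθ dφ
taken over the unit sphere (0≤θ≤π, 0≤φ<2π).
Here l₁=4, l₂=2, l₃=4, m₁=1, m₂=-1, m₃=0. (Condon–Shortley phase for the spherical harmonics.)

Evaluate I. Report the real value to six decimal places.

Rules hold: Σm=0, L=10 even, 2≤4≤6.
N = 9·5·9 = 405
Δ = 2!·6!·2!/11! = 1/13860
Racah Σ t=0..2: t=0:+1/192 t=1:−1/36 t=2:+1/192 = -5/288
⇒ 3j(4 2 4; 0 0 0)² = 20/693, sgn -1
Racah Σ t=0..1: t=0:+1/72 t=1:−1/96 = 1/288
⇒ 3j(4 2 4; 1 -1 0)² = 1/462, sgn +1
4πI² = N·(3j₀)²·(3jₘ)² = 150/5929
I = -1·√(0.0252994/4π) = -0.04486937

-0.044869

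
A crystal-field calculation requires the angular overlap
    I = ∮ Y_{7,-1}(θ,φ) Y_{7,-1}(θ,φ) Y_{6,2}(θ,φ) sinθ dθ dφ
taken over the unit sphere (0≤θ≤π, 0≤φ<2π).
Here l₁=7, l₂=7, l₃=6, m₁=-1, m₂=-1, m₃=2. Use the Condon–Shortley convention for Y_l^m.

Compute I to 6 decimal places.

Checks pass: Σm=0; 20 even; l₃=6∈[0,14].
(2·7+1)(2·7+1)(2·6+1) = 2925
Δ: 8! 6! 6! / 21! → 1/2444321880
sum: t=1:−1/2612736000 t=2:+1/20736000 t=3:−1/1658880 t=4:+1/746496 t=5:−1/1658880 t=6:+1/20736000 t=7:−1/2612736000 = 1/4354560
3j²(7 7 6; 0 0 0) = Δ·Π!·Σ² = 1000/138567  (sign +1)
sum: t=2:+1/49766400 t=3:−1/3110400 t=4:+1/1327104 t=5:−1/3110400 t=6:+1/49766400 = 1/6635520
3j²(7 7 6; -1 -1 2) = Δ·Π!·Σ² = 350/46189  (sign +1)
combine: 4πI² = 2925·1000/138567·350/46189 = 26250000/164109517
take √, sign +1: I = 0.11282175

0.112822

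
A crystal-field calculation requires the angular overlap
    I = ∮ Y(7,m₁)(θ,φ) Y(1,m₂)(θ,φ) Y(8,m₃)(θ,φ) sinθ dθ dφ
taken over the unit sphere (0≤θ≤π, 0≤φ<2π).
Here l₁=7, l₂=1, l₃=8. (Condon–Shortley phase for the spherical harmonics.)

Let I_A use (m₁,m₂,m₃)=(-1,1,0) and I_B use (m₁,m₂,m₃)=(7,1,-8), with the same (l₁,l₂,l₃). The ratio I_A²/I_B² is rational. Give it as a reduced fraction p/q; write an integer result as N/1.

Same 7,1,8: normalisation and zero-m 3j drop out of the ratio.
A: Δ: 0! 14! 2! / 17! → 1/2040; sum: t=0:+1/58060800 = 1/58060800; 3j²(7 1 8; -1 1 0) = Δ·Π!·Σ² = 7/510  (sign +1)
B: Δ: 0! 14! 2! / 17! → 1/2040; sum: t=0:+1/174356582400 = 1/174356582400; 3j²(7 1 8; 7 1 -8) = Δ·Π!·Σ² = 1/17  (sign +1)
I_A²/I_B² = (7/510)/(1/17) = 7/30

7/30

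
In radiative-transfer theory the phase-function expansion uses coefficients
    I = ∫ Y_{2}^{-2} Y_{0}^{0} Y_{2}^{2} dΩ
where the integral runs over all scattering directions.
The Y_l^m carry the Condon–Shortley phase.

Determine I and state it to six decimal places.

m-sum 0 ✓  L=4 even ✓  2≤2≤2 ✓
Π(2lᵢ+1) = 5×1×5 = 25
triangle coeff Δ(2,0,2) = 1/5
Σ_t [0,0]: t=0:+1/4 = 1/4
(3j)²=1/5 [(2 0 2; 0 0 0)], sign=+1
Σ_t [0,0]: t=0:+1/24 = 1/24
(3j)²=1/5 [(2 0 2; -2 0 2)], sign=+1
⇒ 4πI² = 1/1
I = (+1)√(1/1/(4π)) = 0.28209479

0.282095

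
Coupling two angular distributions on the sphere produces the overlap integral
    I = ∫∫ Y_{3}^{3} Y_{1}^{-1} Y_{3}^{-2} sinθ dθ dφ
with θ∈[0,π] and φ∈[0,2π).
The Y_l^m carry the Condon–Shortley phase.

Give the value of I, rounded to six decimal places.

0.000000

L=7 odd ⇒ parity kills the (l;000) factor ⇒ I = 0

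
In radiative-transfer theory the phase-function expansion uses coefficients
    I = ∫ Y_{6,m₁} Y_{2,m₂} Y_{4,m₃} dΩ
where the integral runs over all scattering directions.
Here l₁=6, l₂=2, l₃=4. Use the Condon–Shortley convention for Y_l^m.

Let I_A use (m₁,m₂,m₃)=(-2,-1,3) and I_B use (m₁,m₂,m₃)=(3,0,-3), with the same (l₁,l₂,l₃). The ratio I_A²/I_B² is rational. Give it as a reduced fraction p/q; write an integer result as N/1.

l's match ⇒ only the (l;m) 3-j factors differ between A and B.
A: triangle coeff Δ(6,2,4) = 1/6435; Σ_t [1,1]: t=1:−1/30240 = -1/30240; (3j)²=32/6435 [(6 2 4; -2 -1 3)], sign=+1
B: triangle coeff Δ(6,2,4) = 1/6435; Σ_t [2,2]: t=2:+1/20160 = 1/20160; (3j)²=12/715 [(6 2 4; 3 0 -3)], sign=-1
I_A²/I_B² = (32/6435)/(12/715) = 8/27

8/27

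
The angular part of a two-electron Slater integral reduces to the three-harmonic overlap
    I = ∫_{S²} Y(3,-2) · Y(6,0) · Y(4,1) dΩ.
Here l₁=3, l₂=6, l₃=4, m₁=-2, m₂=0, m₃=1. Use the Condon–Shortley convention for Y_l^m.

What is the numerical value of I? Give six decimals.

m-sum = -2 + 0 + 1 = -1 ≠ 0 ⇒ I = 0

0.000000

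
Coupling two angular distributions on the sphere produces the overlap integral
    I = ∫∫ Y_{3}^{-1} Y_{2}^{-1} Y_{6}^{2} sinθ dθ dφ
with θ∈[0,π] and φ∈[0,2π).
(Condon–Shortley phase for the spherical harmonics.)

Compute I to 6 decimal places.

0.000000

l₃=6 ∉ [1,5] — triangle fails ⇒ I = 0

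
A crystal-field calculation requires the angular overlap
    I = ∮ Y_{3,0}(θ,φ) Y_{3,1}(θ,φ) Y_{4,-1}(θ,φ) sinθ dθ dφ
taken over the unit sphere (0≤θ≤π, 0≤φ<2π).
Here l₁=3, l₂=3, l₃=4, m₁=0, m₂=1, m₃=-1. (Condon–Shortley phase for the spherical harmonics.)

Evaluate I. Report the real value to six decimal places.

-0.099323

m-sum 0 ✓  L=10 even ✓  0≤4≤6 ✓
Π(2lᵢ+1) = 7×7×9 = 441
triangle coeff Δ(3,3,4) = 1/34650
Σ_t [0,2]: t=0:+1/72 t=1:−1/16 t=2:+1/72 = -5/144
(3j)²=2/77 [(3 3 4; 0 0 0)], sign=-1
Σ_t [0,2]: t=0:+1/288 t=1:−1/24 t=2:+1/48 = -5/288
(3j)²=5/462 [(3 3 4; 0 1 -1)], sign=+1
⇒ 4πI² = 15/121
I = (-1)√(15/121/(4π)) = -0.09932258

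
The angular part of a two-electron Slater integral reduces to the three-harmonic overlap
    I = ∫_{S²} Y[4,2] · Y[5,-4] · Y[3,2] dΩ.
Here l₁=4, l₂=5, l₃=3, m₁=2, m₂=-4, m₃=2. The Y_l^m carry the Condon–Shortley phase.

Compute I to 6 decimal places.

Checks pass: Σm=0; 12 even; l₃=3∈[1,9].
(2·4+1)(2·5+1)(2·3+1) = 693
Δ: 6! 2! 4! / 13! → 1/180180
sum: t=2:+1/576 t=3:−1/144 t=4:+1/576 = -1/288
3j²(4 5 3; 0 0 0) = Δ·Π!·Σ² = 20/1001  (sign +1)
sum: t=0:+1/8640 t=1:−1/2880 = -1/4320
3j²(4 5 3; 2 -4 2) = Δ·Π!·Σ² = 8/429  (sign +1)
combine: 4πI² = 693·20/1001·8/429 = 480/1859
take √, sign +1: I = 0.14334284

0.143343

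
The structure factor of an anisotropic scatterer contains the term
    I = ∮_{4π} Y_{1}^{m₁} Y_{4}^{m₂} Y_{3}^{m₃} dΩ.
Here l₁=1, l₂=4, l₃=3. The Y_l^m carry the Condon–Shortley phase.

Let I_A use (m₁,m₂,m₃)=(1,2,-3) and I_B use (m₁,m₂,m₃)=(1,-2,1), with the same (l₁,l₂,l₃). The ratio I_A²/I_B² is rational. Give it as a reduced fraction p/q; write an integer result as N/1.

Shared (l₁,l₂,l₃)=(1,4,3): N and (l;000)² cancel in I_A²/I_B².
A: Δ = 2!·0!·6!/9! = 1/252; Racah Σ t=0..0: t=0:+1/1440 = 1/1440; ⇒ 3j(1 4 3; 1 2 -3)² = 1/252, sgn +1
B: Δ = 2!·0!·6!/9! = 1/252; Racah Σ t=0..0: t=0:+1/96 = 1/96; ⇒ 3j(1 4 3; 1 -2 1)² = 5/84, sgn +1
I_A²/I_B² = (1/252)/(5/84) = 1/15

1/15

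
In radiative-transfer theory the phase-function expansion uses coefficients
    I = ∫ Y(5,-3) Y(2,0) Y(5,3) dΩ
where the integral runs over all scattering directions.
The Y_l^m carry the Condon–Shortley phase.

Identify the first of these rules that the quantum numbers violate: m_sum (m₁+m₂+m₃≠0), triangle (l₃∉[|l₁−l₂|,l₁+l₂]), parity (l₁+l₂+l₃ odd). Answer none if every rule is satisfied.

m₁+m₂+m₃ = -3 + 0 + 3 = 0  ✓
triangle: |5−2|=3 ≤ l₃=5 ≤ 5+2=7  ✓
parity: l₁+l₂+l₃ = 12 is even  ✓

none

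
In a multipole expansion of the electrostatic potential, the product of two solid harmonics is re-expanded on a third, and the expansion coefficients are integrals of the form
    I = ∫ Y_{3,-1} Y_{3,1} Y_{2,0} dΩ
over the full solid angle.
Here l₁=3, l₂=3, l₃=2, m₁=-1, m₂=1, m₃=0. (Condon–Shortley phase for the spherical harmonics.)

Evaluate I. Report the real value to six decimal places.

-0.126157

Checks pass: Σm=0; 8 even; l₃=2∈[0,6].
(2·3+1)(2·3+1)(2·2+1) = 245
Δ: 4! 2! 2! / 9! → 1/3780
sum: t=1:−1/24 t=2:+1/4 t=3:−1/24 = 1/6
3j²(3 3 2; 0 0 0) = Δ·Π!·Σ² = 4/105  (sign +1)
sum: t=2:+1/16 t=3:−1/6 t=4:+1/96 = -3/32
3j²(3 3 2; -1 1 0) = Δ·Π!·Σ² = 3/140  (sign -1)
combine: 4πI² = 245·4/105·3/140 = 1/5
take √, sign -1: I = -0.12615663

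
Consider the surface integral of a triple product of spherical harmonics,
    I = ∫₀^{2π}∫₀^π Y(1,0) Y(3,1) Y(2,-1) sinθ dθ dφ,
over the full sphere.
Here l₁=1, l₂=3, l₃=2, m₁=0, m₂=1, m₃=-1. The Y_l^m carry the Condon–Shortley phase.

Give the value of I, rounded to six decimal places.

-0.233597

Checks pass: Σm=0; 6 even; l₃=2∈[2,4].
(2·1+1)(2·3+1)(2·2+1) = 105
Δ: 2! 0! 4! / 7! → 1/105
sum: t=1:−1/4 = -1/4
3j²(1 3 2; 0 0 0) = Δ·Π!·Σ² = 3/35  (sign -1)
sum: t=1:−1/6 = -1/6
3j²(1 3 2; 0 1 -1) = Δ·Π!·Σ² = 8/105  (sign +1)
combine: 4πI² = 105·3/35·8/105 = 24/35
take √, sign -1: I = -0.23359668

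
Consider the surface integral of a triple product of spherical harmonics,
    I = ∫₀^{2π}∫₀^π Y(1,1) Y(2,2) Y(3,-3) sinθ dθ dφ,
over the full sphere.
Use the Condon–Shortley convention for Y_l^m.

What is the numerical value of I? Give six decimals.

m-sum 0 ✓  L=6 even ✓  1≤3≤3 ✓
Π(2lᵢ+1) = 3×5×7 = 105
triangle coeff Δ(1,2,3) = 1/105
Σ_t [0,0]: t=0:+1/4 = 1/4
(3j)²=3/35 [(1 2 3; 0 0 0)], sign=-1
Σ_t [0,0]: t=0:+1/48 = 1/48
(3j)²=1/7 [(1 2 3; 1 2 -3)], sign=+1
⇒ 4πI² = 9/7
I = (-1)√(9/7/(4π)) = -0.31986543

-0.319865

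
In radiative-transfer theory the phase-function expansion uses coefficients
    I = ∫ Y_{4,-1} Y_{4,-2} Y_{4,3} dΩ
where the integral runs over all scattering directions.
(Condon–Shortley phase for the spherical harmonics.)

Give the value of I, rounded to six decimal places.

Rules hold: Σm=0, L=12 even, 0≤4≤8.
N = 9·9·9 = 729
Δ = 4!·4!·4!/13! = 1/450450
Racah Σ t=0..4: t=0:+1/13824 t=1:−1/216 t=2:+1/64 t=3:−1/216 t=4:+1/13824 = 5/768
⇒ 3j(4 4 4; 0 0 0)² = 18/1001, sgn +1
Racah Σ t=1..2: t=1:−1/864 t=2:+1/576 = 1/1728
⇒ 3j(4 4 4; -1 -2 3)² = 5/1287, sgn -1
4πI² = N·(3j₀)²·(3jₘ)² = 7290/143143
I = -1·√(0.0509281/4π) = -0.06366105

-0.063661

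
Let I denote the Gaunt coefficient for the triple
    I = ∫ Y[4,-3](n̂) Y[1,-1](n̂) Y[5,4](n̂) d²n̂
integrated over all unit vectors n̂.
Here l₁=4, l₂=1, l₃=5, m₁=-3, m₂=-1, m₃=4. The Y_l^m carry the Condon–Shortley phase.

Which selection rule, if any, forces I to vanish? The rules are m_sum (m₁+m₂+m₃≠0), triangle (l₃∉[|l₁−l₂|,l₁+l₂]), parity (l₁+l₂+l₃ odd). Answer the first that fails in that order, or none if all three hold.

Σmᵢ = 0  ✓
l₃∈[|l₁−l₂|,l₁+l₂]=[3,5], have l₃=5  ✓
Σlᵢ = 10 ⇒ even  ✓

none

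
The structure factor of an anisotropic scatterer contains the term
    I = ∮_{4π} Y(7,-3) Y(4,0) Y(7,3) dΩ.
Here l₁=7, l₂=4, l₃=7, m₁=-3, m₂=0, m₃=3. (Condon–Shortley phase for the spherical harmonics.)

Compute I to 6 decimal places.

m-sum 0 ✓  L=18 even ✓  3≤7≤11 ✓
Π(2lᵢ+1) = 15×9×15 = 2025
triangle coeff Δ(7,4,7) = 1/58198140
Σ_t [0,4]: t=0:+1/17418240 t=1:−1/622080 t=2:+1/230400 t=3:−1/622080 t=4:+1/17418240 = 1/806400
(3j)²=2268/230945 [(7 4 7; 0 0 0)], sign=-1
Σ_t [0,4]: t=0:+1/2090188800 t=1:−1/13063680 t=2:+1/1290240 t=3:−1/1088640 t=4:+1/9953280 = -83/696729600
(3j)²=6889/6466460 [(7 4 7; -3 0 3)], sign=-1
⇒ 4πI² = 45198729/2133423721
I = (+1)√(45198729/2133423721/(4π)) = 0.04106006

0.041060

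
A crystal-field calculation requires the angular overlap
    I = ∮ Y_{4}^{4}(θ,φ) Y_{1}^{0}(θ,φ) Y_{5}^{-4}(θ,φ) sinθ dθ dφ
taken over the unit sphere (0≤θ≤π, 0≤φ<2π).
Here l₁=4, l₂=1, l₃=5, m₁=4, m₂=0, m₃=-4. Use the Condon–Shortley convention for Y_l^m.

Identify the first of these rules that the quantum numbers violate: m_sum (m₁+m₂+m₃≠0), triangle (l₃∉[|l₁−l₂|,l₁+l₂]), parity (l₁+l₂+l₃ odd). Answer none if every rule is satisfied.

Σmᵢ = 0  ✓
l₃∈[|l₁−l₂|,l₁+l₂]=[3,5], have l₃=5  ✓
Σlᵢ = 10 ⇒ even  ✓

none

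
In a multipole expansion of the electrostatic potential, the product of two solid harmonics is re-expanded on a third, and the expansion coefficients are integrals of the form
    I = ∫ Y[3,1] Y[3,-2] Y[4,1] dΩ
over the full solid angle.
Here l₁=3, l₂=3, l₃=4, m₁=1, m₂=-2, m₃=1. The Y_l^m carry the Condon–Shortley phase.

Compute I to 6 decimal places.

Checks pass: Σm=0; 10 even; l₃=4∈[0,6].
(2·3+1)(2·3+1)(2·4+1) = 441
Δ: 2! 4! 4! / 11! → 1/34650
sum: t=0:+1/72 t=1:−1/16 t=2:+1/72 = -5/144
3j²(3 3 4; 0 0 0) = Δ·Π!·Σ² = 2/77  (sign -1)
sum: t=0:+1/48 t=1:−1/144 = 1/72
3j²(3 3 4; 1 -2 1) = Δ·Π!·Σ² = 16/693  (sign -1)
combine: 4πI² = 441·2/77·16/693 = 32/121
take √, sign +1: I = 0.14506992

0.145070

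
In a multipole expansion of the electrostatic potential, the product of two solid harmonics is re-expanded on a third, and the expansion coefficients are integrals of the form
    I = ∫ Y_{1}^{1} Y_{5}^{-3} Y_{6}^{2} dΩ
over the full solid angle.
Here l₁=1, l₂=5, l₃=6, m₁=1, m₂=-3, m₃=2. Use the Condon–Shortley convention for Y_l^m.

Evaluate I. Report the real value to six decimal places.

Rules hold: Σm=0, L=12 even, 4≤6≤6.
N = 3·11·13 = 429
Δ = 0!·2!·10!/13! = 1/858
Racah Σ t=0..0: t=0:+1/14400 = 1/14400
⇒ 3j(1 5 6; 0 0 0)² = 6/143, sgn +1
Racah Σ t=0..0: t=0:+1/161280 = 1/161280
⇒ 3j(1 5 6; 1 -3 2)² = 1/143, sgn +1
4πI² = N·(3j₀)²·(3jₘ)² = 18/143
I = +1·√(0.125874/4π) = 0.10008369

0.100084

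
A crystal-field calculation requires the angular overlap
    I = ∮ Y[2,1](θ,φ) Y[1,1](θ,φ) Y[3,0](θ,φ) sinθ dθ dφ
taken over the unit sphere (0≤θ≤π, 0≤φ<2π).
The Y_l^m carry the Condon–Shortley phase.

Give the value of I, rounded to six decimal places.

m-sum = 1 + 1 + 0 = 2 ≠ 0 ⇒ I = 0

0.000000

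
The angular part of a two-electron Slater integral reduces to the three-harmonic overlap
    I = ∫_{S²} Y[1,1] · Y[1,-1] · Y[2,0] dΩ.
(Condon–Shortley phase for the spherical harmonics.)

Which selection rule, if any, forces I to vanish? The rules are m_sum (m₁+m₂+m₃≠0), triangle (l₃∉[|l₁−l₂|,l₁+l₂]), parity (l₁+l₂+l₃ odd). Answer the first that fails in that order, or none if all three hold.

Σmᵢ = 0  ✓
l₃∈[|l₁−l₂|,l₁+l₂]=[0,2], have l₃=2  ✓
Σlᵢ = 4 ⇒ even  ✓

none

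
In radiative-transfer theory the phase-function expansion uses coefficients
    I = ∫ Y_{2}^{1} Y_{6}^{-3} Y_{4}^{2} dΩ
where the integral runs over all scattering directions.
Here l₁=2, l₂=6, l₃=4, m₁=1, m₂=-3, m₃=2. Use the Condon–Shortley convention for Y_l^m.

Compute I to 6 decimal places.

-0.252474

m-sum 0 ✓  L=12 even ✓  4≤4≤8 ✓
Π(2lᵢ+1) = 5×13×9 = 585
triangle coeff Δ(2,6,4) = 1/6435
Σ_t [2,2]: t=2:+1/2304 = 1/2304
(3j)²=5/143 [(2 6 4; 0 0 0)], sign=+1
Σ_t [1,1]: t=1:−1/8640 = -1/8640
(3j)²=28/715 [(2 6 4; 1 -3 2)], sign=-1
⇒ 4πI² = 1260/1573
I = (-1)√(1260/1573/(4π)) = -0.25247360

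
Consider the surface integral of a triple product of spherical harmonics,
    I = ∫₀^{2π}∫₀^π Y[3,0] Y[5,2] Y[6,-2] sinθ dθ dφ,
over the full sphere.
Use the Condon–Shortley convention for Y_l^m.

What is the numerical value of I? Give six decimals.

Checks pass: Σm=0; 14 even; l₃=6∈[2,8].
(2·3+1)(2·5+1)(2·6+1) = 1001
Δ: 2! 4! 8! / 15! → 1/675675
sum: t=0:+1/8640 t=1:−1/2304 t=2:+1/8640 = -7/34560
3j²(3 5 6; 0 0 0) = Δ·Π!·Σ² = 7/429  (sign -1)
sum: t=0:+1/60480 t=1:−1/5760 t=2:+1/8640 = -1/24192
3j²(3 5 6; 0 2 -2) = Δ·Π!·Σ² = 8/3003  (sign -1)
combine: 4πI² = 1001·7/429·8/3003 = 56/1287
take √, sign +1: I = 0.05884368

0.058844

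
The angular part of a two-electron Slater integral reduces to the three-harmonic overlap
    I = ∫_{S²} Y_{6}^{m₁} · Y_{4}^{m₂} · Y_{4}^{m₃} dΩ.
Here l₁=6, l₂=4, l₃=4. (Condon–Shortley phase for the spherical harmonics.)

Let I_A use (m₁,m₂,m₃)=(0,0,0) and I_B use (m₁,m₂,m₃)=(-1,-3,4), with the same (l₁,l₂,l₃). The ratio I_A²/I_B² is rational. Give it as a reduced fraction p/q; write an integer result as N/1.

Shared (l₁,l₂,l₃)=(6,4,4): N and (l;000)² cancel in I_A²/I_B².
A: Δ = 6!·6!·2!/15! = 1/1261260; Racah Σ t=2..4: t=2:+1/4608 t=3:−1/1296 t=4:+1/4608 = -7/20736; ⇒ 3j(6 4 4; 0 0 0)² = 20/1287, sgn -1
B: Δ = 6!·6!·2!/15! = 1/1261260; Racah Σ t=1..1: t=1:−1/172800 = -1/172800; ⇒ 3j(6 4 4; -1 -3 4)² = 7/2145, sgn -1
I_A²/I_B² = (20/1287)/(7/2145) = 100/21

100/21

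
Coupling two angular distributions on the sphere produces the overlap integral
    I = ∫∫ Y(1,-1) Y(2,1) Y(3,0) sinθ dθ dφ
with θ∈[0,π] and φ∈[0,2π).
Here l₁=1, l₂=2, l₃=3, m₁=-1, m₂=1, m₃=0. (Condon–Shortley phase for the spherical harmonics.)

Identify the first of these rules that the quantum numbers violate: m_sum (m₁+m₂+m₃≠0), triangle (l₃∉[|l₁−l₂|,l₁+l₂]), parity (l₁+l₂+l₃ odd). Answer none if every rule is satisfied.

Σmᵢ = 0  ✓
l₃∈[|l₁−l₂|,l₁+l₂]=[1,3], have l₃=3  ✓
Σlᵢ = 6 ⇒ even  ✓

none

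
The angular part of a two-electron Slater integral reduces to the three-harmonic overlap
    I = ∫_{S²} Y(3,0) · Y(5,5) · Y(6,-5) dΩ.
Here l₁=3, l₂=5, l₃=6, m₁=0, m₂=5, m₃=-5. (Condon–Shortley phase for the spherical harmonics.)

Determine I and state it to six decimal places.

0.207001

Checks pass: Σm=0; 14 even; l₃=6∈[2,8].
(2·3+1)(2·5+1)(2·6+1) = 1001
Δ: 2! 4! 8! / 15! → 1/675675
sum: t=0:+1/8640 t=1:−1/2304 t=2:+1/8640 = -7/34560
3j²(3 5 6; 0 0 0) = Δ·Π!·Σ² = 7/429  (sign -1)
sum: t=2:+1/483840 = 1/483840
3j²(3 5 6; 0 5 -5) = Δ·Π!·Σ² = 3/91  (sign -1)
combine: 4πI² = 1001·7/429·3/91 = 7/13
take √, sign +1: I = 0.20700098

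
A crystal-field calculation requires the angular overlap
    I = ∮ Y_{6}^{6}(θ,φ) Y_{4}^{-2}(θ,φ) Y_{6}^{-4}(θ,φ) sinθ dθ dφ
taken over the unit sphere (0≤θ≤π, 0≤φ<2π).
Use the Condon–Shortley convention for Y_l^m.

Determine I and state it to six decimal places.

0.174397

m-sum 0 ✓  L=16 even ✓  2≤6≤10 ✓
Π(2lᵢ+1) = 13×9×13 = 1521
triangle coeff Δ(6,4,6) = 1/15315300
Σ_t [0,4]: t=0:+1/829440 t=1:−1/25920 t=2:+1/9216 t=3:−1/25920 t=4:+1/829440 = 7/207360
(3j)²=28/2431 [(6 4 6; 0 0 0)], sign=+1
Σ_t [0,0]: t=0:+1/3870720 = 1/3870720
(3j)²=135/6188 [(6 4 6; 6 -2 -4)], sign=+1
⇒ 4πI² = 1215/3179
I = (+1)√(1215/3179/(4π)) = 0.17439657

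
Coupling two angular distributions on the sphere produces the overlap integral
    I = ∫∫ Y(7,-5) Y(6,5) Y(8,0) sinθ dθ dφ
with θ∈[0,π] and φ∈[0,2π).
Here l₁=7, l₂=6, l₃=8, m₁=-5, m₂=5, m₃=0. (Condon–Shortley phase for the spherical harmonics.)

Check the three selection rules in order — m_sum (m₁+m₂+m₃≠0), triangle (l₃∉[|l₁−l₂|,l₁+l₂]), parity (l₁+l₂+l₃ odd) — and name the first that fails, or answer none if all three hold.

parity

Σmᵢ = 0  ✓
l₃∈[|l₁−l₂|,l₁+l₂]=[1,13], have l₃=8  ✓
Σlᵢ = 21 ⇒ odd  ✗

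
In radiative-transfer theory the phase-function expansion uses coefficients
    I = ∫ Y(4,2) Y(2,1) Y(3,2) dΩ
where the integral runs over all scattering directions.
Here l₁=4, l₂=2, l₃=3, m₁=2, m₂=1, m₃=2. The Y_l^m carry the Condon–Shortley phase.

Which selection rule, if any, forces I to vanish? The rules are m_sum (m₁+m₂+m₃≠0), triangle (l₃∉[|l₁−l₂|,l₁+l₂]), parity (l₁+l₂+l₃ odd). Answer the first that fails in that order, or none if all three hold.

m_sum

azimuthal sum: 2 + 1 + 2 = 5  ✗
2 ≤ 3 ≤ 6 (triangle on l)
L = 4 + 2 + 3 = 9 (odd)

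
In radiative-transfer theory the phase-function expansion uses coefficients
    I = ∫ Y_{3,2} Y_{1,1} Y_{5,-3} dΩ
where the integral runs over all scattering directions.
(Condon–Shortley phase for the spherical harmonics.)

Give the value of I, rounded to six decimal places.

|3−1|≤5≤3+1 violated ⇒ I = 0

0.000000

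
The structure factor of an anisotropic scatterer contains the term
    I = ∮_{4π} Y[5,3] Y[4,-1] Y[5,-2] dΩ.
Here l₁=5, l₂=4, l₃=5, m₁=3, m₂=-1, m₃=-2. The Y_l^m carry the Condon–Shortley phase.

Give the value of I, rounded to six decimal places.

m-sum 0 ✓  L=14 even ✓  1≤5≤9 ✓
Π(2lᵢ+1) = 11×9×11 = 1089
triangle coeff Δ(5,4,5) = 1/3153150
Σ_t [0,4]: t=0:+1/69120 t=1:−1/1728 t=2:+1/576 t=3:−1/1728 t=4:+1/69120 = 7/11520
(3j)²=2/143 [(5 4 5; 0 0 0)], sign=-1
Σ_t [0,2]: t=0:+1/6912 t=1:−1/2880 t=2:+1/17280 = -1/6912
(3j)²=5/429 [(5 4 5; 3 -1 -2)], sign=+1
⇒ 4πI² = 30/169
I = (-1)√(30/169/(4π)) = -0.11885360

-0.118854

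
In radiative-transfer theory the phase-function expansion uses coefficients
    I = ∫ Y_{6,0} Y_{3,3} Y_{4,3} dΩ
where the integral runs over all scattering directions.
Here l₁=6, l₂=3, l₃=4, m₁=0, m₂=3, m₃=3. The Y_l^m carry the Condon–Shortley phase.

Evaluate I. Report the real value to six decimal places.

0.000000

0 + 3 + 3 = 6 ≠ 0: azimuthal integral kills it; I = 0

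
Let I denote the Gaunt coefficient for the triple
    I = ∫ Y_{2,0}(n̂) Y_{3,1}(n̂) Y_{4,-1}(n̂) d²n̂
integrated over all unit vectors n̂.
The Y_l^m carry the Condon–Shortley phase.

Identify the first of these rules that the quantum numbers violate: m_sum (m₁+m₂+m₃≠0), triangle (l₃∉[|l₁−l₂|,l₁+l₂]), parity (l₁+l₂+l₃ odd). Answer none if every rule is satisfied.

Σmᵢ = 0  ✓
l₃∈[|l₁−l₂|,l₁+l₂]=[1,5], have l₃=4  ✓
Σlᵢ = 9 ⇒ odd  ✗

parity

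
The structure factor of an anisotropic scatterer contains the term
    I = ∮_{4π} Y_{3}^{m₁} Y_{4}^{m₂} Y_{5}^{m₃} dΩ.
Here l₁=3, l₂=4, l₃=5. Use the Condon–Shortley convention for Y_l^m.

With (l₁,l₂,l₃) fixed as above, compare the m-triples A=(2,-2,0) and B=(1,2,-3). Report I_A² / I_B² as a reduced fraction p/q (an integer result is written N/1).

800/567

Same 3,4,5: normalisation and zero-m 3j drop out of the ratio.
A: Δ: 2! 4! 6! / 13! → 1/180180; sum: t=0:+1/576 t=1:−1/2880 = 1/720; 3j²(3 4 5; 2 -2 0) = Δ·Π!·Σ² = 80/3003  (sign -1)
B: Δ: 2! 4! 6! / 13! → 1/180180; sum: t=0:+1/5760 t=1:−1/720 t=2:+1/2304 = -1/1280; 3j²(3 4 5; 1 2 -3) = Δ·Π!·Σ² = 27/1430  (sign -1)
I_A²/I_B² = (80/3003)/(27/1430) = 800/567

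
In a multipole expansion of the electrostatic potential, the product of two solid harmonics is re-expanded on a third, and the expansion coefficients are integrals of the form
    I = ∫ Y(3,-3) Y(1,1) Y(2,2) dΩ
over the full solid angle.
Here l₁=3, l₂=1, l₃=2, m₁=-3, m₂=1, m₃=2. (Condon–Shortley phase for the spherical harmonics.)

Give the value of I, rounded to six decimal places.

-0.319865

Checks pass: Σm=0; 6 even; l₃=2∈[2,4].
(2·3+1)(2·1+1)(2·2+1) = 105
Δ: 2! 4! 0! / 7! → 1/105
sum: t=1:−1/4 = -1/4
3j²(3 1 2; 0 0 0) = Δ·Π!·Σ² = 3/35  (sign -1)
sum: t=2:+1/48 = 1/48
3j²(3 1 2; -3 1 2) = Δ·Π!·Σ² = 1/7  (sign +1)
combine: 4πI² = 105·3/35·1/7 = 9/7
take √, sign -1: I = -0.31986543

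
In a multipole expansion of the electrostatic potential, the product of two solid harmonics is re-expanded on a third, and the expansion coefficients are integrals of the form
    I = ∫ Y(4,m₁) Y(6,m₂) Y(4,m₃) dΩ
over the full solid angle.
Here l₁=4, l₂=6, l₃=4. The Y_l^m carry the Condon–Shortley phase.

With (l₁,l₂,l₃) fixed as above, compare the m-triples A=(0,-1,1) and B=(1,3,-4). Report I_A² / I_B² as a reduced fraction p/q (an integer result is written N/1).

Same 4,6,4: normalisation and zero-m 3j drop out of the ratio.
A: Δ: 6! 2! 6! / 15! → 1/1261260; sum: t=2:+1/3456 t=3:−1/1728 t=4:+1/11520 = -7/34560; 3j²(4 6 4; 0 -1 1) = Δ·Π!·Σ² = 7/858  (sign +1)
B: Δ: 6! 2! 6! / 15! → 1/1261260; sum: t=3:−1/51840 = -1/51840; 3j²(4 6 4; 1 3 -4) = Δ·Π!·Σ² = 8/429  (sign -1)
I_A²/I_B² = (7/858)/(8/429) = 7/16

7/16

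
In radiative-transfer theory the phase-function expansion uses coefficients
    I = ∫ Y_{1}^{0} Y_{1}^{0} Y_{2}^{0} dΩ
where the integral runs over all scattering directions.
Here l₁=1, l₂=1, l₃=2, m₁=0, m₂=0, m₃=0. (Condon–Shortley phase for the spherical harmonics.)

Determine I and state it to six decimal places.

0.252313

m-sum 0 ✓  L=4 even ✓  0≤2≤2 ✓
Π(2lᵢ+1) = 3×3×5 = 45
triangle coeff Δ(1,1,2) = 1/30
Σ_t [0,0]: t=0:+1/1 = 1/1
(3j)²=2/15 [(1 1 2; 0 0 0)], sign=+1
(m-triple is (0,0,0) — same symbol as above.)
⇒ 4πI² = 4/5
I = (+1)√(4/5/(4π)) = 0.25231325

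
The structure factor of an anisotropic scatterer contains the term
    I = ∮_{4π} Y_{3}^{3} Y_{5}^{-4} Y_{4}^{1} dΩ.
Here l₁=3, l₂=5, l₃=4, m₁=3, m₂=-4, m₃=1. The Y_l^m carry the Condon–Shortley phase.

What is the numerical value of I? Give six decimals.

Rules hold: Σm=0, L=12 even, 2≤4≤8.
N = 7·11·9 = 693
Δ = 4!·2!·6!/13! = 1/180180
Racah Σ t=1..3: t=1:−1/576 t=2:+1/144 t=3:−1/576 = 1/288
⇒ 3j(3 5 4; 0 0 0)² = 20/1001, sgn +1
Racah Σ t=0..0: t=0:+1/5760 = 1/5760
⇒ 3j(3 5 4; 3 -4 1)² = 9/286, sgn -1
4πI² = N·(3j₀)²·(3jₘ)² = 810/1859
I = -1·√(0.435718/4π) = -0.18620781

-0.186208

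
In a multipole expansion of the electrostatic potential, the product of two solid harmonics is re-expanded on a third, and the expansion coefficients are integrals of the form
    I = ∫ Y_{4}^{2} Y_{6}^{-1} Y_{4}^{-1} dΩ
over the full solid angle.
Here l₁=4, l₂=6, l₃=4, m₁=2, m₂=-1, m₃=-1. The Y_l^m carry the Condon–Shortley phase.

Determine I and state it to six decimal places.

m-sum 0 ✓  L=14 even ✓  2≤4≤10 ✓
Π(2lᵢ+1) = 9×13×9 = 1053
triangle coeff Δ(4,6,4) = 1/1261260
Σ_t [2,4]: t=2:+1/4608 t=3:−1/1296 t=4:+1/4608 = -7/20736
(3j)²=20/1287 [(4 6 4; 0 0 0)], sign=-1
Σ_t [0,2]: t=0:+1/172800 t=1:−1/5760 t=2:+1/3456 = 7/57600
(3j)²=21/2860 [(4 6 4; 2 -1 -1)], sign=-1
⇒ 4πI² = 189/1573
I = (+1)√(189/1573/(4π)) = 0.09778261

0.097783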